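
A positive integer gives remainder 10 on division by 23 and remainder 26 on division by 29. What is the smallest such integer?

171

x ≡ 10 (mod 23) gives x ∈ {10, 33, 56, 79, 102, 125, 148, 171}.
The first of these with x mod 29 = 26 is 171.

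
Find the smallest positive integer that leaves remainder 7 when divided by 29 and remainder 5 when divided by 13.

x ≡ 5 (mod 13) gives x ∈ {5, 18, 31, 44, 57, 70, 83, 96, …}.
The first of these with x mod 29 = 7 is 239.

239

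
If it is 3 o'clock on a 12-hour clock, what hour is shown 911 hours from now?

2

911 mod 12 = 11 (since 75·12 = 900).
3 + 11 → 2 on a 12-hour dial.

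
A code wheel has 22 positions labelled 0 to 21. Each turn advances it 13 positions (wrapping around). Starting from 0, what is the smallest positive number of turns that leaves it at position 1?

17

13·17 = 221 = 10·22 + 1, so 13⁻¹ ≡ 17 (mod 22).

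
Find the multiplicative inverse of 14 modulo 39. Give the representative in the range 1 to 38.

39 = 2·14 + 11
14 = 1·11 + 3
11 = 3·3 + 2
3 = 1·2 + 1
2 = 2·1 + 0
Back-substituting gives 14·14 ≡ 1 (mod 39).

14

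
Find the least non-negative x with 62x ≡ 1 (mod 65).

43

62⁻¹ ≡ 43 (mod 65) because 62·43 = 2666 = 41·65 + 1.
Multiplying both sides by 43: x ≡ 43·1 = 43 ≡ 43 (mod 65).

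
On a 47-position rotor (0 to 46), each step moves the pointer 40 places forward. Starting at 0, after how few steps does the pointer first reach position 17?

11

40⁻¹ ≡ 20 (mod 47) because 40·20 = 800 = 17·47 + 1.
So x ≡ 20·17 = 340 ≡ 11 (mod 47).
Check: 40·11 = 440 = 9·47 + 17.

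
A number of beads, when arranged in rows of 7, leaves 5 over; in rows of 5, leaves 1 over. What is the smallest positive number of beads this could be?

Since 5·3 ≡ 1 (mod 7), take x = 1 + 5·((5−1)·3 mod 7) = 1 + 5·5 = 26.
Check: 26 mod 7 = 5, 26 mod 5 = 1.

26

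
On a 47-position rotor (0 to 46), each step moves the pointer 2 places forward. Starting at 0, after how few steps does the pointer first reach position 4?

2

The inverse of 2 mod 47 is 24 (since 2·24 = 48 ≡ 1).
Multiplying both sides by 24: x ≡ 24·4 = 96 ≡ 2 (mod 47).
Check: 2·2 = 4 = 0·47 + 4.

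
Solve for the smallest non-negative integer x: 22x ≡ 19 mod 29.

22⁻¹ ≡ 4 (mod 29) because 22·4 = 88 = 3·29 + 1.
So x ≡ 4·19 = 76 ≡ 18 (mod 29).
Check: 22·18 = 396 = 13·29 + 19.

18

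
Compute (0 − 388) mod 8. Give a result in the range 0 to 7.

388 mod 8 = 4 (since 48·8 = 384).
(0 − 4) mod 8 = 4.

4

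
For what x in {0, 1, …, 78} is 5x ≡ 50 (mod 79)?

10

The inverse of 5 mod 79 is 16 (since 5·16 = 80 ≡ 1).
So x ≡ 16·50 = 800 ≡ 10 (mod 79).
Check: 5·10 = 50 = 0·79 + 50.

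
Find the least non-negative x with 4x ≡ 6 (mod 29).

16

4⁻¹ ≡ 22 (mod 29) because 4·22 = 88 = 3·29 + 1.
Multiplying both sides by 22: x ≡ 22·6 = 132 ≡ 16 (mod 29).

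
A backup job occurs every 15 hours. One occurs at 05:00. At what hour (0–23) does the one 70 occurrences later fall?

70·15 = 1050.
1050 mod 24 = 18 (since 43·24 = 1032).
(5 + 18) mod 24 = 23.

23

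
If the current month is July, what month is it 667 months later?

February

667 − 55·12 = 7, so 667 ≡ 7 (mod 12).
July + 7 months → February.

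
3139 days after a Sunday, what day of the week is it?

3139 − 448·7 = 3, so 3139 ≡ 3 (mod 7).
Sunday + 3 days → Wednesday.

Wednesday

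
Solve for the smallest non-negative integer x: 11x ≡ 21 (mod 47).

19

11⁻¹ ≡ 30 (mod 47) because 11·30 = 330 = 7·47 + 1.
Multiplying both sides by 30: x ≡ 30·21 = 630 ≡ 19 (mod 47).
Check: 11·19 = 209 = 4·47 + 21.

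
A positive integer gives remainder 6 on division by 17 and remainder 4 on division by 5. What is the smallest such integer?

74

x ≡ 4 (mod 5) gives x ∈ {4, 9, 14, 19, 24, 29, 34, 39, …}.
The first of these with x mod 17 = 6 is 74.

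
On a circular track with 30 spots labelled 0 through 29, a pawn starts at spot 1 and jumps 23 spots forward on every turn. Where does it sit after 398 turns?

5

398·23 = 9154.
Dividing 9154 by 30 gives quotient 305 and remainder 4.
(1 + 4) mod 30 = 5.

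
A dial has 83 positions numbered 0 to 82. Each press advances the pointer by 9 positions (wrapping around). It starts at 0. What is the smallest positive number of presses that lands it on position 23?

The inverse of 9 mod 83 is 37 (since 9·37 = 333 ≡ 1).
Multiplying both sides by 37: x ≡ 37·23 = 851 ≡ 21 (mod 83).

21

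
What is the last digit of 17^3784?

Last digits of 7^n: 7, 9, 3, 1 (period 4).
3784 leaves remainder 0 on division by 4, so 17^3784 ends in 1.

1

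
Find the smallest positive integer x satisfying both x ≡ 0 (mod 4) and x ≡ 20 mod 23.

x ≡ 0 (mod 4) gives x ∈ {0, 4, 8, 12, 16, 20}.
The first of these with x mod 23 = 20 is 20.

20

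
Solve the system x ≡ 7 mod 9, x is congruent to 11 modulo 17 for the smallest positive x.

x ≡ 7 (mod 9) gives x ∈ {7, 16, 25, 34, 43, 52, 61, 70, …}.
The first of these with x mod 17 = 11 is 79.

79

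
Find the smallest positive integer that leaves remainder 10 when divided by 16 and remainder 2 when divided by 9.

74

x ≡ 2 (mod 9) gives x ∈ {2, 11, 20, 29, 38, 47, 56, 65, …}.
The first of these with x mod 16 = 10 is 74.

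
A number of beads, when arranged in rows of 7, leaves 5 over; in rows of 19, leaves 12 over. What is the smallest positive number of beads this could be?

12

x ≡ 5 (mod 7) gives x ∈ {5, 12}.
The first of these with x mod 19 = 12 is 12.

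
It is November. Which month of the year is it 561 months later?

August

Dividing 561 by 12 gives quotient 46 and remainder 9.
November + 9 months → August.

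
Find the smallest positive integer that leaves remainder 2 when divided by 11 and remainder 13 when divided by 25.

x ≡ 2 (mod 11) gives x ∈ {2, 13}.
The first of these with x mod 25 = 13 is 13.

13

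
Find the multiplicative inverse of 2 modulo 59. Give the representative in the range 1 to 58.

2·30 = 60 = 1·59 + 1, so 2⁻¹ ≡ 30 (mod 59).

30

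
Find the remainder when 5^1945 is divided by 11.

1

Successive squares of 5 mod 11: 5^1≡5, 5^2≡3, 5^4≡9, 5^8≡4, 5^16≡5, 5^32≡3, 5^64≡9, 5^128≡4, 5^256≡5, 5^512≡3, 5^1024≡9.
1945 = 1 + 8 + 16 + 128 + 256 + 512 + 1024, so 5^1945 ≡ 5·4·5·4·5·3·9 ≡ 1 (mod 11).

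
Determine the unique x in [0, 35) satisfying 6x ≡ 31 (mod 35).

6⁻¹ ≡ 6 (mod 35) because 6·6 = 36 = 1·35 + 1.
So x ≡ 6·31 = 186 ≡ 11 (mod 35).
Check: 6·11 = 66 = 1·35 + 31.

11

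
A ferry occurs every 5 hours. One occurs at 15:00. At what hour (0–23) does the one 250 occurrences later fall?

250·5 = 1250.
1250 = 52·24 + 2, so 1250 mod 24 = 2.
(15 + 2) mod 24 = 17.

17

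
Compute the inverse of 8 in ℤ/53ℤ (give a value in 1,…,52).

53 = 6·8 + 5
8 = 1·5 + 3
5 = 1·3 + 2
3 = 1·2 + 1
2 = 2·1 + 0
Back-substituting gives 8·20 ≡ 1 (mod 53).

20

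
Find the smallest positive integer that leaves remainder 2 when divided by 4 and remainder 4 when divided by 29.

62

x ≡ 2 (mod 4) gives x ∈ {2, 6, 10, 14, 18, 22, 26, 30, …}.
The first of these with x mod 29 = 4 is 62.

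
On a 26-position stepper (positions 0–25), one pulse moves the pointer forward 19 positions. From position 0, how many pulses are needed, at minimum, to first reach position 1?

19·11 = 209 = 8·26 + 1, so 19⁻¹ ≡ 11 (mod 26).

11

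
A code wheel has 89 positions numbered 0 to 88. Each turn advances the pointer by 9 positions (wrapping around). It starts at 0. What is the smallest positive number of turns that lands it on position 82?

The inverse of 9 mod 89 is 10 (since 9·10 = 90 ≡ 1).
Multiplying both sides by 10: x ≡ 10·82 = 820 ≡ 19 (mod 89).
Check: 9·19 = 171 = 1·89 + 82.

19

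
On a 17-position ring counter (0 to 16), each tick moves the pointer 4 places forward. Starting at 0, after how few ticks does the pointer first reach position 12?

The inverse of 4 mod 17 is 13 (since 4·13 = 52 ≡ 1).
Multiplying both sides by 13: x ≡ 13·12 = 156 ≡ 3 (mod 17).
Check: 4·3 = 12 = 0·17 + 12.

3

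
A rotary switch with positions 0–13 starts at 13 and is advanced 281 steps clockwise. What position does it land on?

0

Dividing 281 by 14 gives quotient 20 and remainder 1.
(13 + 1) mod 14 = 0.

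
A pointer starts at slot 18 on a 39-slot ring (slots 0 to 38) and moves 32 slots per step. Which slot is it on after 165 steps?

33

165·32 = 5280.
5280 − 135·39 = 15, so 5280 ≡ 15 (mod 39).
(18 + 15) mod 39 = 33.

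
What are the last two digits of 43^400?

Successive squares of 43 mod 100: 43^1≡43, 43^2≡49, 43^4≡1, 43^8≡1, 43^16≡1, 43^32≡1, 43^64≡1, 43^128≡1, 43^256≡1.
Since 400 = 16 + 128 + 256 in binary, 43^400 ≡ 1·1·1 ≡ 1 (mod 100).

01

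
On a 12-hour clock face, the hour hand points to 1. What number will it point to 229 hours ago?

12

Dividing 229 by 12 gives quotient 19 and remainder 1.
1 − 1 → 12 on a 12-hour dial.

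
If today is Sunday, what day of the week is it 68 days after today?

68 mod 7 = 5 (since 9·7 = 63).
Sunday + 5 days → Friday.

Friday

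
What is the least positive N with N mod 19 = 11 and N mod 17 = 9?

315

x ≡ 9 (mod 17) gives x ∈ {9, 26, 43, 60, 77, 94, 111, 128, …}.
The first of these with x mod 19 = 11 is 315.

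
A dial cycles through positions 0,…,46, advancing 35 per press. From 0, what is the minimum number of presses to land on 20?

14

35⁻¹ ≡ 43 (mod 47) because 35·43 = 1505 = 32·47 + 1.
So x ≡ 43·20 = 860 ≡ 14 (mod 47).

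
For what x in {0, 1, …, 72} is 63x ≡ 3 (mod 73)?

7

63⁻¹ ≡ 51 (mod 73) because 63·51 = 3213 = 44·73 + 1.
So x ≡ 51·3 = 153 ≡ 7 (mod 73).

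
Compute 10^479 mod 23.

By repeated squaring mod 23: 10^1≡10, 10^2≡8, 10^4≡18, 10^8≡2, 10^16≡4, 10^32≡16, 10^64≡3, 10^128≡9, 10^256≡12.
Since 479 = 1 + 2 + 4 + 8 + 16 + 64 + 128 + 256 in binary, 10^479 ≡ 10·8·18·2·4·3·9·12 ≡ 17 (mod 23).

17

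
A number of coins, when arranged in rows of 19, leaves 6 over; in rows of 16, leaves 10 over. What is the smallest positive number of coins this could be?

234

Since 16·6 ≡ 1 (mod 19), take x = 10 + 16·((6−10)·6 mod 19) = 10 + 16·14 = 234.
Check: 234 mod 19 = 6, 234 mod 16 = 10.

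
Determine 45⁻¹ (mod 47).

23

47 = 1·45 + 2
45 = 22·2 + 1
2 = 2·1 + 0
Back-substituting gives 45·23 ≡ 1 (mod 47).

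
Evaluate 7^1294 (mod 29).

25

By repeated squaring mod 29: 7^1≡7, 7^2≡20, 7^4≡23, 7^8≡7, 7^16≡20, 7^32≡23, 7^64≡7, 7^128≡20, 7^256≡23, 7^512≡7, 7^1024≡20.
Since 1294 = 2 + 4 + 8 + 256 + 1024 in binary, 7^1294 ≡ 20·23·7·23·20 ≡ 25 (mod 29).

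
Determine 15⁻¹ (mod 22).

22 = 1·15 + 7
15 = 2·7 + 1
7 = 7·1 + 0
Back-substituting gives 15·3 ≡ 1 (mod 22).

3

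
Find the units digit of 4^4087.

Last digits of 4^n: 4, 6 (period 2).
4087 mod 2 = 1, so the last digit matches 4^1 = 4.

4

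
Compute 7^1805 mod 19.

Square-and-reduce mod 19: 7^1≡7, 7^2≡11, 7^4≡7, 7^8≡11, 7^16≡7, 7^32≡11, 7^64≡7, 7^128≡11, 7^256≡7, 7^512≡11, 7^1024≡7.
Since 1805 = 1 + 4 + 8 + 256 + 512 + 1024 in binary, 7^1805 ≡ 7·7·11·7·11·7 ≡ 11 (mod 19).

11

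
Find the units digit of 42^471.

8

The units digit of 42^n cycles with period 4: 2, 4, 8, 6, …
471 leaves remainder 3 on division by 4, so 42^471 ends in 8.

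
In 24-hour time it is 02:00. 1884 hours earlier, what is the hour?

1884 − 78·24 = 12, so 1884 ≡ 12 (mod 24).
(2 − 12) mod 24 = 14.

14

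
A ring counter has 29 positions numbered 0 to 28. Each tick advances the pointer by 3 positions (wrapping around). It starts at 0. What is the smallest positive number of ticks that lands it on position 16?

3⁻¹ ≡ 10 (mod 29) because 3·10 = 30 = 1·29 + 1.
So x ≡ 10·16 = 160 ≡ 15 (mod 29).

15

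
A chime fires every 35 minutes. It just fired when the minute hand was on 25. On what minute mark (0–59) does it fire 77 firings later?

20

77·35 = 2695.
2695 = 44·60 + 55, so 2695 mod 60 = 55.
(25 + 55) mod 60 = 20.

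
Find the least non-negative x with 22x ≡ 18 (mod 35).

4

22⁻¹ ≡ 8 (mod 35) because 22·8 = 176 = 5·35 + 1.
So x ≡ 8·18 = 144 ≡ 4 (mod 35).
Check: 22·4 = 88 = 2·35 + 18.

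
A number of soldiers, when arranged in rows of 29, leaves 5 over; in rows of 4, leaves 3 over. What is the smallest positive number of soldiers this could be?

63

Since 4·22 ≡ 1 (mod 29), take x = 3 + 4·((5−3)·22 mod 29) = 3 + 4·15 = 63.
Check: 63 mod 29 = 5, 63 mod 4 = 3.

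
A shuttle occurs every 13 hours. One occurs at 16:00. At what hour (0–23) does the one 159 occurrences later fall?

19

159·13 = 2067.
2067 mod 24 = 3 (since 86·24 = 2064).
(16 + 3) mod 24 = 19.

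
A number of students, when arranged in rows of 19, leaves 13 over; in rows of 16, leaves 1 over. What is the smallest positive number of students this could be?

241

x ≡ 1 (mod 16) gives x ∈ {1, 17, 33, 49, 65, 81, 97, 113, …}.
The first of these with x mod 19 = 13 is 241.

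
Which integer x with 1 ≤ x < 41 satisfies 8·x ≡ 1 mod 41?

41 = 5·8 + 1
8 = 8·1 + 0
Back-substituting gives 8·36 ≡ 1 (mod 41).

36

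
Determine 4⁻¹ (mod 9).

4·7 = 28 = 3·9 + 1, so 4⁻¹ ≡ 7 (mod 9).

7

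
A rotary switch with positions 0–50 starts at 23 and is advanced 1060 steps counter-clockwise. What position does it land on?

Dividing 1060 by 51 gives quotient 20 and remainder 40.
(23 − 40) mod 51 = 34.

34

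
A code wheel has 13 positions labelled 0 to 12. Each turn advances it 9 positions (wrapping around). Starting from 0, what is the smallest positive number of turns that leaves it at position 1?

13 = 1·9 + 4
9 = 2·4 + 1
4 = 4·1 + 0
Back-substituting gives 9·3 ≡ 1 (mod 13).

3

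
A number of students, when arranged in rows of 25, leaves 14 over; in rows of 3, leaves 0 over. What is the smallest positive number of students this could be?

Since 3·17 ≡ 1 (mod 25), take x = 0 + 3·((14−0)·17 mod 25) = 0 + 3·13 = 39.
Check: 39 mod 25 = 14, 39 mod 3 = 0.

39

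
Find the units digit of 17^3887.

3

Last digits of 7^n: 7, 9, 3, 1 (period 4).
3887 leaves remainder 3 on division by 4, so 17^3887 ends in 3.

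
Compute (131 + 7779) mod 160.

70

7779 − 48·160 = 99, so 7779 ≡ 99 (mod 160).
(131 + 99) mod 160 = 70.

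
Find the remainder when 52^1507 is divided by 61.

Successive squares of 52 mod 61: 52^1≡52, 52^2≡20, 52^4≡34, 52^8≡58, 52^16≡9, 52^32≡20, 52^64≡34, 52^128≡58, 52^256≡9, 52^512≡20, 52^1024≡34.
Since 1507 = 1 + 2 + 32 + 64 + 128 + 256 + 1024 in binary, 52^1507 ≡ 52·20·20·34·58·9·34 ≡ 41 (mod 61).

41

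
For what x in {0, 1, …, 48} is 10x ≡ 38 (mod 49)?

43

The inverse of 10 mod 49 is 5 (since 10·5 = 50 ≡ 1).
Multiplying both sides by 5: x ≡ 5·38 = 190 ≡ 43 (mod 49).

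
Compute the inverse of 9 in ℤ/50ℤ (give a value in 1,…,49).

50 = 5·9 + 5
9 = 1·5 + 4
5 = 1·4 + 1
4 = 4·1 + 0
Back-substituting gives 9·39 ≡ 1 (mod 50).

39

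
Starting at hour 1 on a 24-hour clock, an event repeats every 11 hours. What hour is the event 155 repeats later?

2

155·11 = 1705.
1705 mod 24 = 1 (since 71·24 = 1704).
(1 + 1) mod 24 = 2.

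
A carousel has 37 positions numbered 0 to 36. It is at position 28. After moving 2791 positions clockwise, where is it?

2791 − 75·37 = 16, so 2791 ≡ 16 (mod 37).
(28 + 16) mod 37 = 7.

7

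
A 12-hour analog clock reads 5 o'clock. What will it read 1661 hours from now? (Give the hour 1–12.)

1661 = 138·12 + 5, so 1661 mod 12 = 5.
5 + 5 → 10 on a 12-hour dial.

10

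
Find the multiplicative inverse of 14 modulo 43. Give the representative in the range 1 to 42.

40

14·40 = 560 = 13·43 + 1, so 14⁻¹ ≡ 40 (mod 43).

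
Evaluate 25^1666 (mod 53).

By repeated squaring mod 53: 25^1≡25, 25^2≡42, 25^4≡15, 25^8≡13, 25^16≡10, 25^32≡47, 25^64≡36, 25^128≡24, 25^256≡46, 25^512≡49, 25^1024≡16.
1666 = 2 + 128 + 512 + 1024, so 25^1666 ≡ 42·24·49·16 ≡ 42 (mod 53).

42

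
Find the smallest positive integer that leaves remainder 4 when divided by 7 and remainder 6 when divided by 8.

x ≡ 4 (mod 7) gives x ∈ {4, 11, 18, 25, 32, 39, 46}.
The first of these with x mod 8 = 6 is 46.

46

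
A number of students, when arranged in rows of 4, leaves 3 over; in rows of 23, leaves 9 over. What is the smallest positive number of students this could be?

x ≡ 3 (mod 4) gives x ∈ {3, 7, 11, 15, 19, 23, 27, 31, …}.
The first of these with x mod 23 = 9 is 55.

55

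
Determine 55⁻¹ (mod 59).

44

55·44 = 2420 = 41·59 + 1, so 55⁻¹ ≡ 44 (mod 59).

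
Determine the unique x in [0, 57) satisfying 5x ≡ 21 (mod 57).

5⁻¹ ≡ 23 (mod 57) because 5·23 = 115 = 2·57 + 1.
So x ≡ 23·21 = 483 ≡ 27 (mod 57).
Check: 5·27 = 135 = 2·57 + 21.

27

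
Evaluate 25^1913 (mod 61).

56

Square-and-reduce mod 61: 25^1≡25, 25^2≡15, 25^4≡42, 25^8≡56, 25^16≡25, 25^32≡15, 25^64≡42, 25^128≡56, 25^256≡25, 25^512≡15, 25^1024≡42.
1913 = 1 + 8 + 16 + 32 + 64 + 256 + 512 + 1024, so 25^1913 ≡ 25·56·25·15·42·25·15·42 ≡ 56 (mod 61).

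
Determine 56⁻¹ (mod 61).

56·12 = 672 = 11·61 + 1, so 56⁻¹ ≡ 12 (mod 61).

12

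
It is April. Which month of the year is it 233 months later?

September

233 mod 12 = 5 (since 19·12 = 228).
April + 5 months → September.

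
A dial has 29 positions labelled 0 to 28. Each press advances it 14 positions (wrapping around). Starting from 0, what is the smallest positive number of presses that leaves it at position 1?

27

14·27 = 378 = 13·29 + 1, so 14⁻¹ ≡ 27 (mod 29).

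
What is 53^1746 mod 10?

Powers of 3 mod 10 repeat with period 4: 3, 9, 7, 1.
1746 mod 4 = 2, so the last digit matches 3^2 = 9.

9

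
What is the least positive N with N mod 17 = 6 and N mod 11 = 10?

142

x ≡ 10 (mod 11) gives x ∈ {10, 21, 32, 43, 54, 65, 76, 87, …}.
The first of these with x mod 17 = 6 is 142.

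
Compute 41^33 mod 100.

Successive squares of 41 mod 100: 41^1≡41, 41^2≡81, 41^4≡61, 41^8≡21, 41^16≡41, 41^32≡81.
Since 33 = 1 + 32 in binary, 41^33 ≡ 41·81 ≡ 21 (mod 100).

21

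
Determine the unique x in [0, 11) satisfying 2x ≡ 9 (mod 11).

10

The inverse of 2 mod 11 is 6 (since 2·6 = 12 ≡ 1).
Multiplying both sides by 6: x ≡ 6·9 = 54 ≡ 10 (mod 11).
Check: 2·10 = 20 = 1·11 + 9.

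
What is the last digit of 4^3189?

Powers of 4 mod 10 repeat with period 2: 4, 6.
3189 mod 2 = 1, so the last digit matches 4^1 = 4.

4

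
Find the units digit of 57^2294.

9

Last digits of 7^n: 7, 9, 3, 1 (period 4).
2294 mod 4 = 2, so the last digit matches 7^2 = 9.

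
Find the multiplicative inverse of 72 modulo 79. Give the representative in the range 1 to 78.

79 = 1·72 + 7
72 = 10·7 + 2
7 = 3·2 + 1
2 = 2·1 + 0
Back-substituting gives 72·45 ≡ 1 (mod 79).

45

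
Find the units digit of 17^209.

Last digits of 7^n: 7, 9, 3, 1 (period 4).
209 leaves remainder 1 on division by 4, so 17^209 ends in 7.

7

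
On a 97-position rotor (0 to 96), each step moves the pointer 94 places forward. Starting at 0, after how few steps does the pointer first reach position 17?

59

The inverse of 94 mod 97 is 32 (since 94·32 = 3008 ≡ 1).
Multiplying both sides by 32: x ≡ 32·17 = 544 ≡ 59 (mod 97).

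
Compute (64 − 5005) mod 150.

9

5005 mod 150 = 55 (since 33·150 = 4950).
(64 − 55) mod 150 = 9.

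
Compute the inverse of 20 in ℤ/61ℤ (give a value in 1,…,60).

61 = 3·20 + 1
20 = 20·1 + 0
Back-substituting gives 20·58 ≡ 1 (mod 61).

58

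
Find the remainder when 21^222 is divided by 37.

10

By repeated squaring mod 37: 21^1≡21, 21^2≡34, 21^4≡9, 21^8≡7, 21^16≡12, 21^32≡33, 21^64≡16, 21^128≡34.
Since 222 = 2 + 4 + 8 + 16 + 64 + 128 in binary, 21^222 ≡ 34·9·7·12·16·34 ≡ 10 (mod 37).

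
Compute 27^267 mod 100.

Successive squares of 27 mod 100: 27^1≡27, 27^2≡29, 27^4≡41, 27^8≡81, 27^16≡61, 27^32≡21, 27^64≡41, 27^128≡81, 27^256≡61.
267 = 1 + 2 + 8 + 256, so 27^267 ≡ 27·29·81·61 ≡ 3 (mod 100).

3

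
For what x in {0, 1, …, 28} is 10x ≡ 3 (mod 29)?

9

10⁻¹ ≡ 3 (mod 29) because 10·3 = 30 = 1·29 + 1.
So x ≡ 3·3 = 9 ≡ 9 (mod 29).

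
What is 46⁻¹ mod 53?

53 = 1·46 + 7
46 = 6·7 + 4
7 = 1·4 + 3
4 = 1·3 + 1
3 = 3·1 + 0
Back-substituting gives 46·15 ≡ 1 (mod 53).

15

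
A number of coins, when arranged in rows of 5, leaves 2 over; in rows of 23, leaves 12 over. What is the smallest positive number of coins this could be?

x ≡ 2 (mod 5) gives x ∈ {2, 7, 12}.
The first of these with x mod 23 = 12 is 12.

12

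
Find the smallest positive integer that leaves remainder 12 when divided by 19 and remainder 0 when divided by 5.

x ≡ 0 (mod 5) gives x ∈ {0, 5, 10, 15, 20, 25, 30, 35, …}.
The first of these with x mod 19 = 12 is 50.

50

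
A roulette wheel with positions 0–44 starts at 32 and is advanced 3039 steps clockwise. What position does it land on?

11

Dividing 3039 by 45 gives quotient 67 and remainder 24.
(32 + 24) mod 45 = 11.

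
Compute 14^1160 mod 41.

1

By repeated squaring mod 41: 14^1≡14, 14^2≡32, 14^4≡40, 14^8≡1, 14^16≡1, 14^32≡1, 14^64≡1, 14^128≡1, 14^256≡1, 14^512≡1, 14^1024≡1.
Since 1160 = 8 + 128 + 1024 in binary, 14^1160 ≡ 1·1·1 ≡ 1 (mod 41).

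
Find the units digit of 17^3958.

Last digits of 7^n: 7, 9, 3, 1 (period 4).
3958 mod 4 = 2, so the last digit matches 7^2 = 9.

9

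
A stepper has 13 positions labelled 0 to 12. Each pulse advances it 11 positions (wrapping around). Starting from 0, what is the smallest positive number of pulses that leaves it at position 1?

13 = 1·11 + 2
11 = 5·2 + 1
2 = 2·1 + 0
Back-substituting gives 11·6 ≡ 1 (mod 13).

6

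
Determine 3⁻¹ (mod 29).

10

3·10 = 30 = 1·29 + 1, so 3⁻¹ ≡ 10 (mod 29).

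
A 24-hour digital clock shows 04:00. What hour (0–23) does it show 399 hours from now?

399 − 16·24 = 15, so 399 ≡ 15 (mod 24).
(4 + 15) mod 24 = 19.

19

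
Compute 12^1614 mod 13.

Square-and-reduce mod 13: 12^1≡12, 12^2≡1, 12^4≡1, 12^8≡1, 12^16≡1, 12^32≡1, 12^64≡1, 12^128≡1, 12^256≡1, 12^512≡1, 12^1024≡1.
1614 = 2 + 4 + 8 + 64 + 512 + 1024, so 12^1614 ≡ 1·1·1·1·1·1 ≡ 1 (mod 13).

1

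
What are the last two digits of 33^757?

73

By repeated squaring mod 100: 33^1≡33, 33^2≡89, 33^4≡21, 33^8≡41, 33^16≡81, 33^32≡61, 33^64≡21, 33^128≡41, 33^256≡81, 33^512≡61.
Since 757 = 1 + 4 + 16 + 32 + 64 + 128 + 512 in binary, 33^757 ≡ 33·21·81·61·21·41·61 ≡ 73 (mod 100).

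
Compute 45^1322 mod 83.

63

Successive squares of 45 mod 83: 45^1≡45, 45^2≡33, 45^4≡10, 45^8≡17, 45^16≡40, 45^32≡23, 45^64≡31, 45^128≡48, 45^256≡63, 45^512≡68, 45^1024≡59.
Since 1322 = 2 + 8 + 32 + 256 + 1024 in binary, 45^1322 ≡ 33·17·23·63·59 ≡ 63 (mod 83).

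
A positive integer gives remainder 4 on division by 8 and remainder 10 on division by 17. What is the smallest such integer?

Since 17·1 ≡ 1 (mod 8), take x = 10 + 17·((4−10)·1 mod 8) = 10 + 17·2 = 44.
Check: 44 mod 8 = 4, 44 mod 17 = 10.

44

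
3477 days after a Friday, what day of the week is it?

Dividing 3477 by 7 gives quotient 496 and remainder 5.
Friday + 5 days → Wednesday.

Wednesday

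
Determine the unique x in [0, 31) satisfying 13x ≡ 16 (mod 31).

The inverse of 13 mod 31 is 12 (since 13·12 = 156 ≡ 1).
Multiplying both sides by 12: x ≡ 12·16 = 192 ≡ 6 (mod 31).

6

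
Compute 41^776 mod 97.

Successive squares of 41 mod 97: 41^1≡41, 41^2≡32, 41^4≡54, 41^8≡6, 41^16≡36, 41^32≡35, 41^64≡61, 41^128≡35, 41^256≡61, 41^512≡35.
Since 776 = 8 + 256 + 512 in binary, 41^776 ≡ 6·61·35 ≡ 6 (mod 97).

6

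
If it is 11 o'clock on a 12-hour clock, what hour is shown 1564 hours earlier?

Dividing 1564 by 12 gives quotient 130 and remainder 4.
11 − 4 → 7 on a 12-hour dial.

7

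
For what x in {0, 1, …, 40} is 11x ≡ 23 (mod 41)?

11⁻¹ ≡ 15 (mod 41) because 11·15 = 165 = 4·41 + 1.
Multiplying both sides by 15: x ≡ 15·23 = 345 ≡ 17 (mod 41).

17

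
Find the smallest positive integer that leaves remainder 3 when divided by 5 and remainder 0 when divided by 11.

33

x ≡ 3 (mod 5) gives x ∈ {3, 8, 13, 18, 23, 28, 33}.
The first of these with x mod 11 = 0 is 33.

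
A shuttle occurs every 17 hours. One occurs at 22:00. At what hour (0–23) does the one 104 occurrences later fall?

14

104·17 = 1768.
1768 − 73·24 = 16, so 1768 ≡ 16 (mod 24).
(22 + 16) mod 24 = 14.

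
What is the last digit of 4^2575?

Last digits of 4^n: 4, 6 (period 2).
2575 mod 2 = 1, so the last digit matches 4^1 = 4.

4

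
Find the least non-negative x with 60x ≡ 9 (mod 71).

25

The inverse of 60 mod 71 is 58 (since 60·58 = 3480 ≡ 1).
So x ≡ 58·9 = 522 ≡ 25 (mod 71).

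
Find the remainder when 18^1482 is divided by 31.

8

By repeated squaring mod 31: 18^1≡18, 18^2≡14, 18^4≡10, 18^8≡7, 18^16≡18, 18^32≡14, 18^64≡10, 18^128≡7, 18^256≡18, 18^512≡14, 18^1024≡10.
1482 = 2 + 8 + 64 + 128 + 256 + 1024, so 18^1482 ≡ 14·7·10·7·18·10 ≡ 8 (mod 31).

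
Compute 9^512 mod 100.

81

By repeated squaring mod 100: 9^1≡9, 9^2≡81, 9^4≡61, 9^8≡21, 9^16≡41, 9^32≡81, 9^64≡61, 9^128≡21, 9^256≡41, 9^512≡81.
512 = 512, so 9^512 ≡ 81 ≡ 81 (mod 100).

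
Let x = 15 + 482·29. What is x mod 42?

7

482·29 = 13978.
13978 mod 42 = 34 (since 332·42 = 13944).
(15 + 34) mod 42 = 7.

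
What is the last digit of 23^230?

The units digit of 23^n cycles with period 4: 3, 9, 7, 1, …
230 leaves remainder 2 on division by 4, so 23^230 ends in 9.

9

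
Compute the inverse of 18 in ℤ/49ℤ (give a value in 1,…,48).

49 = 2·18 + 13
18 = 1·13 + 5
13 = 2·5 + 3
5 = 1·3 + 2
3 = 1·2 + 1
2 = 2·1 + 0
Back-substituting gives 18·30 ≡ 1 (mod 49).

30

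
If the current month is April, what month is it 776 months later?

776 = 64·12 + 8, so 776 mod 12 = 8.
April + 8 months → December.

December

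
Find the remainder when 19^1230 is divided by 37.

Square-and-reduce mod 37: 19^1≡19, 19^2≡28, 19^4≡7, 19^8≡12, 19^16≡33, 19^32≡16, 19^64≡34, 19^128≡9, 19^256≡7, 19^512≡12, 19^1024≡33.
1230 = 2 + 4 + 8 + 64 + 128 + 1024, so 19^1230 ≡ 28·7·12·34·9·33 ≡ 11 (mod 37).

11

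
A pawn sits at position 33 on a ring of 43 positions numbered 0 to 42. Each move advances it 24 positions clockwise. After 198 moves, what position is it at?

12

198·24 = 4752.
4752 mod 43 = 22 (since 110·43 = 4730).
(33 + 22) mod 43 = 12.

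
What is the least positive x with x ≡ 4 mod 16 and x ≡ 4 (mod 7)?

x ≡ 4 (mod 7) gives x ∈ {4}.
The first of these with x mod 16 = 4 is 4.

4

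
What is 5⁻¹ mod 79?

5·16 = 80 = 1·79 + 1, so 5⁻¹ ≡ 16 (mod 79).

16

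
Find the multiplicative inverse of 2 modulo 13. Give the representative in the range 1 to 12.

13 = 6·2 + 1
2 = 2·1 + 0
Back-substituting gives 2·7 ≡ 1 (mod 13).

7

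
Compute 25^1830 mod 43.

By repeated squaring mod 43: 25^1≡25, 25^2≡23, 25^4≡13, 25^8≡40, 25^16≡9, 25^32≡38, 25^64≡25, 25^128≡23, 25^256≡13, 25^512≡40, 25^1024≡9.
Since 1830 = 2 + 4 + 32 + 256 + 512 + 1024 in binary, 25^1830 ≡ 23·13·38·13·40·9 ≡ 16 (mod 43).

16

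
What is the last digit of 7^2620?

1

Last digits of 7^n: 7, 9, 3, 1 (period 4).
2620 mod 4 = 0, so the last digit matches 7^4 = 1.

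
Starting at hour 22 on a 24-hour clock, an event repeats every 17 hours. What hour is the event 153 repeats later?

7

153·17 = 2601.
2601 = 108·24 + 9, so 2601 mod 24 = 9.
(22 + 9) mod 24 = 7.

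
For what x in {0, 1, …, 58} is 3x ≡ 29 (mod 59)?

49

The inverse of 3 mod 59 is 20 (since 3·20 = 60 ≡ 1).
Multiplying both sides by 20: x ≡ 20·29 = 580 ≡ 49 (mod 59).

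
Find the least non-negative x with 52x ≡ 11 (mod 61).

53

The inverse of 52 mod 61 is 27 (since 52·27 = 1404 ≡ 1).
So x ≡ 27·11 = 297 ≡ 53 (mod 61).
Check: 52·53 = 2756 = 45·61 + 11.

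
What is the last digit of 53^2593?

3

Last digits of 3^n: 3, 9, 7, 1 (period 4).
2593 leaves remainder 1 on division by 4, so 53^2593 ends in 3.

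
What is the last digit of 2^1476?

Powers of 2 mod 10 repeat with period 4: 2, 4, 8, 6.
1476 mod 4 = 0, so the last digit matches 2^4 = 6.

6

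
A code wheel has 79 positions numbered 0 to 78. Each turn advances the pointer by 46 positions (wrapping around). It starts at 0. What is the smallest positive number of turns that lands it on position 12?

46⁻¹ ≡ 67 (mod 79) because 46·67 = 3082 = 39·79 + 1.
So x ≡ 67·12 = 804 ≡ 14 (mod 79).

14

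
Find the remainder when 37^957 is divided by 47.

Square-and-reduce mod 47: 37^1≡37, 37^2≡6, 37^4≡36, 37^8≡27, 37^16≡24, 37^32≡12, 37^64≡3, 37^128≡9, 37^256≡34, 37^512≡28.
Since 957 = 1 + 4 + 8 + 16 + 32 + 128 + 256 + 512 in binary, 37^957 ≡ 37·36·27·24·12·9·34·28 ≡ 4 (mod 47).

4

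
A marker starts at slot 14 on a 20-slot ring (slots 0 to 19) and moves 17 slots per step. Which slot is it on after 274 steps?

12

274·17 = 4658.
4658 mod 20 = 18 (since 232·20 = 4640).
(14 + 18) mod 20 = 12.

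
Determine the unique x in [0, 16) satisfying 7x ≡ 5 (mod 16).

The inverse of 7 mod 16 is 7 (since 7·7 = 49 ≡ 1).
Multiplying both sides by 7: x ≡ 7·5 = 35 ≡ 3 (mod 16).

3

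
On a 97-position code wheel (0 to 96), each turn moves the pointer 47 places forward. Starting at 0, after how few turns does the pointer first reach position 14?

The inverse of 47 mod 97 is 64 (since 47·64 = 3008 ≡ 1).
So x ≡ 64·14 = 896 ≡ 23 (mod 97).
Check: 47·23 = 1081 = 11·97 + 14.

23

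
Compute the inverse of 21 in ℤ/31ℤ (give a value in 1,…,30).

3

31 = 1·21 + 10
21 = 2·10 + 1
10 = 10·1 + 0
Back-substituting gives 21·3 ≡ 1 (mod 31).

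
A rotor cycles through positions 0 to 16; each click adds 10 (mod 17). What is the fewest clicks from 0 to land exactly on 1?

17 = 1·10 + 7
10 = 1·7 + 3
7 = 2·3 + 1
3 = 3·1 + 0
Back-substituting gives 10·12 ≡ 1 (mod 17).

12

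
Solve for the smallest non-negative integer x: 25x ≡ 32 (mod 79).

55

The inverse of 25 mod 79 is 19 (since 25·19 = 475 ≡ 1).
Multiplying both sides by 19: x ≡ 19·32 = 608 ≡ 55 (mod 79).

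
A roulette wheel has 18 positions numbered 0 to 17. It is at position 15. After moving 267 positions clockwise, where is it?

12

267 − 14·18 = 15, so 267 ≡ 15 (mod 18).
(15 + 15) mod 18 = 12.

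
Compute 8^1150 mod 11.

1

Square-and-reduce mod 11: 8^1≡8, 8^2≡9, 8^4≡4, 8^8≡5, 8^16≡3, 8^32≡9, 8^64≡4, 8^128≡5, 8^256≡3, 8^512≡9, 8^1024≡4.
1150 = 2 + 4 + 8 + 16 + 32 + 64 + 1024, so 8^1150 ≡ 9·4·5·3·9·4·4 ≡ 1 (mod 11).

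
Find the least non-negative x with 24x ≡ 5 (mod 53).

24⁻¹ ≡ 42 (mod 53) because 24·42 = 1008 = 19·53 + 1.
Multiplying both sides by 42: x ≡ 42·5 = 210 ≡ 51 (mod 53).

51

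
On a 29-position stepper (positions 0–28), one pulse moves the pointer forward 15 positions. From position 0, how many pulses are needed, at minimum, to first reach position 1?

29 = 1·15 + 14
15 = 1·14 + 1
14 = 14·1 + 0
Back-substituting gives 15·2 ≡ 1 (mod 29).

2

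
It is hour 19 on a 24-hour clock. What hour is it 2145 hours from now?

2145 mod 24 = 9 (since 89·24 = 2136).
(19 + 9) mod 24 = 4.

4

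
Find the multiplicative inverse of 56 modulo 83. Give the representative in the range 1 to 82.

56·43 = 2408 = 29·83 + 1, so 56⁻¹ ≡ 43 (mod 83).

43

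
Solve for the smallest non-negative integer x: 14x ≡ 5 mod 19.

14⁻¹ ≡ 15 (mod 19) because 14·15 = 210 = 11·19 + 1.
Multiplying both sides by 15: x ≡ 15·5 = 75 ≡ 18 (mod 19).
Check: 14·18 = 252 = 13·19 + 5.

18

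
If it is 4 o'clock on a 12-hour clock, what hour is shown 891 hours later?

7

891 mod 12 = 3 (since 74·12 = 888).
4 + 3 → 7 on a 12-hour dial.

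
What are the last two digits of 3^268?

61

By repeated squaring mod 100: 3^1≡3, 3^2≡9, 3^4≡81, 3^8≡61, 3^16≡21, 3^32≡41, 3^64≡81, 3^128≡61, 3^256≡21.
Since 268 = 4 + 8 + 256 in binary, 3^268 ≡ 81·61·21 ≡ 61 (mod 100).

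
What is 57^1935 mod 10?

3

The units digit of 57^n cycles with period 4: 7, 9, 3, 1, …
1935 leaves remainder 3 on division by 4, so 57^1935 ends in 3.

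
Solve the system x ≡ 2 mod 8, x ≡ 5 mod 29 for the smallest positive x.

34

Since 29·5 ≡ 1 (mod 8), take x = 5 + 29·((2−5)·5 mod 8) = 5 + 29·1 = 34.
Check: 34 mod 8 = 2, 34 mod 29 = 5.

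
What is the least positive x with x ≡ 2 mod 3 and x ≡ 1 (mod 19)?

x ≡ 2 (mod 3) gives x ∈ {2, 5, 8, 11, 14, 17, 20}.
The first of these with x mod 19 = 1 is 20.

20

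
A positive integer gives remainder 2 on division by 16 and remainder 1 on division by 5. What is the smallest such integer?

x ≡ 1 (mod 5) gives x ∈ {1, 6, 11, 16, 21, 26, 31, 36, …}.
The first of these with x mod 16 = 2 is 66.

66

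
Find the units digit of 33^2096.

The units digit of 33^n cycles with period 4: 3, 9, 7, 1, …
2096 mod 4 = 0, so the last digit matches 3^4 = 1.

1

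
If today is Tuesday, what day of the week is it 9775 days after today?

Friday

9775 mod 7 = 3 (since 1396·7 = 9772).
Tuesday + 3 days → Friday.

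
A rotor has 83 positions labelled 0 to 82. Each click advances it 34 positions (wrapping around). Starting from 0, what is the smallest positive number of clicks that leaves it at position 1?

83 = 2·34 + 15
34 = 2·15 + 4
15 = 3·4 + 3
4 = 1·3 + 1
3 = 3·1 + 0
Back-substituting gives 34·22 ≡ 1 (mod 83).

22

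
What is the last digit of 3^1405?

3

The units digit of 3^n cycles with period 4: 3, 9, 7, 1, …
1405 mod 4 = 1, so the last digit matches 3^1 = 3.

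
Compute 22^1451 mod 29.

9

By repeated squaring mod 29: 22^1≡22, 22^2≡20, 22^4≡23, 22^8≡7, 22^16≡20, 22^32≡23, 22^64≡7, 22^128≡20, 22^256≡23, 22^512≡7, 22^1024≡20.
Since 1451 = 1 + 2 + 8 + 32 + 128 + 256 + 1024 in binary, 22^1451 ≡ 22·20·7·23·20·23·20 ≡ 9 (mod 29).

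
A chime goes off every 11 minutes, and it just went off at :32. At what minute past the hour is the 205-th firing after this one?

7

205·11 = 2255.
2255 = 37·60 + 35, so 2255 mod 60 = 35.
(32 + 35) mod 60 = 7.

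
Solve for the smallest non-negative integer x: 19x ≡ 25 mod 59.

51

The inverse of 19 mod 59 is 28 (since 19·28 = 532 ≡ 1).
So x ≡ 28·25 = 700 ≡ 51 (mod 59).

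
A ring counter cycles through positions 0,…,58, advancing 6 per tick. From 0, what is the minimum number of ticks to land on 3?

The inverse of 6 mod 59 is 10 (since 6·10 = 60 ≡ 1).
So x ≡ 10·3 = 30 ≡ 30 (mod 59).

30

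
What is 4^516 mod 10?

The units digit of 4^n cycles with period 2: 4, 6, …
516 mod 2 = 0, so the last digit matches 4^2 = 6.

6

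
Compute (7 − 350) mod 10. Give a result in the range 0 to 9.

7

Dividing 350 by 10 gives quotient 35 and remainder 0.
(7 − 0) mod 10 = 7.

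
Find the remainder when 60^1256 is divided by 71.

By repeated squaring mod 71: 60^1≡60, 60^2≡50, 60^4≡15, 60^8≡12, 60^16≡2, 60^32≡4, 60^64≡16, 60^128≡43, 60^256≡3, 60^512≡9, 60^1024≡10.
1256 = 8 + 32 + 64 + 128 + 1024, so 60^1256 ≡ 12·4·16·43·10 ≡ 19 (mod 71).

19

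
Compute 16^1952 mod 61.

Square-and-reduce mod 61: 16^1≡16, 16^2≡12, 16^4≡22, 16^8≡57, 16^16≡16, 16^32≡12, 16^64≡22, 16^128≡57, 16^256≡16, 16^512≡12, 16^1024≡22.
Since 1952 = 32 + 128 + 256 + 512 + 1024 in binary, 16^1952 ≡ 12·57·16·12·22 ≡ 12 (mod 61).

12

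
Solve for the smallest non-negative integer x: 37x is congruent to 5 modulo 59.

37⁻¹ ≡ 8 (mod 59) because 37·8 = 296 = 5·59 + 1.
Multiplying both sides by 8: x ≡ 8·5 = 40 ≡ 40 (mod 59).

40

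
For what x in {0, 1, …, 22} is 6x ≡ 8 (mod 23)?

9

The inverse of 6 mod 23 is 4 (since 6·4 = 24 ≡ 1).
So x ≡ 4·8 = 32 ≡ 9 (mod 23).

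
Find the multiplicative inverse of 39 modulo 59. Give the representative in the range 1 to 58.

39·56 = 2184 = 37·59 + 1, so 39⁻¹ ≡ 56 (mod 59).

56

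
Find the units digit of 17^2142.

The units digit of 17^n cycles with period 4: 7, 9, 3, 1, …
2142 leaves remainder 2 on division by 4, so 17^2142 ends in 9.

9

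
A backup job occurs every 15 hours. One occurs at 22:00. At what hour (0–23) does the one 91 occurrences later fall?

19

91·15 = 1365.
1365 = 56·24 + 21, so 1365 mod 24 = 21.
(22 + 21) mod 24 = 19.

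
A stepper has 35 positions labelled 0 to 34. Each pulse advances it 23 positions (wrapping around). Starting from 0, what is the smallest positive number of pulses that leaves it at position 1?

35 = 1·23 + 12
23 = 1·12 + 11
12 = 1·11 + 1
11 = 11·1 + 0
Back-substituting gives 23·32 ≡ 1 (mod 35).

32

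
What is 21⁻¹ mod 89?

21·17 = 357 = 4·89 + 1, so 21⁻¹ ≡ 17 (mod 89).

17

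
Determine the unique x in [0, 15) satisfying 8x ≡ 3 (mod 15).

The inverse of 8 mod 15 is 2 (since 8·2 = 16 ≡ 1).
Multiplying both sides by 2: x ≡ 2·3 = 6 ≡ 6 (mod 15).
Check: 8·6 = 48 = 3·15 + 3.

6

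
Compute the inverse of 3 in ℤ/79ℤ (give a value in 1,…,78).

53

3·53 = 159 = 2·79 + 1, so 3⁻¹ ≡ 53 (mod 79).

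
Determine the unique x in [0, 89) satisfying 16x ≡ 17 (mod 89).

40

The inverse of 16 mod 89 is 39 (since 16·39 = 624 ≡ 1).
Multiplying both sides by 39: x ≡ 39·17 = 663 ≡ 40 (mod 89).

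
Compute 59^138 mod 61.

27

Square-and-reduce mod 61: 59^1≡59, 59^2≡4, 59^4≡16, 59^8≡12, 59^16≡22, 59^32≡57, 59^64≡16, 59^128≡12.
Since 138 = 2 + 8 + 128 in binary, 59^138 ≡ 4·12·12 ≡ 27 (mod 61).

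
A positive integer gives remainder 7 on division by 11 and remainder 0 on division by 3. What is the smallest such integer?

18

x ≡ 0 (mod 3) gives x ∈ {0, 3, 6, 9, 12, 15, 18}.
The first of these with x mod 11 = 7 is 18.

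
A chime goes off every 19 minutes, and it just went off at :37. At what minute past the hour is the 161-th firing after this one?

161·19 = 3059.
3059 − 50·60 = 59, so 3059 ≡ 59 (mod 60).
(37 + 59) mod 60 = 36.

36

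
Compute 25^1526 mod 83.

Successive squares of 25 mod 83: 25^1≡25, 25^2≡44, 25^4≡27, 25^8≡65, 25^16≡75, 25^32≡64, 25^64≡29, 25^128≡11, 25^256≡38, 25^512≡33, 25^1024≡10.
1526 = 2 + 4 + 16 + 32 + 64 + 128 + 256 + 1024, so 25^1526 ≡ 44·27·75·64·29·11·38·10 ≡ 48 (mod 83).

48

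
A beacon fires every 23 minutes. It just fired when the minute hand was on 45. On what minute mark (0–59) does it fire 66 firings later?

3

66·23 = 1518.
Dividing 1518 by 60 gives quotient 25 and remainder 18.
(45 + 18) mod 60 = 3.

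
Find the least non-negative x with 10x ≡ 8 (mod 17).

11

10⁻¹ ≡ 12 (mod 17) because 10·12 = 120 = 7·17 + 1.
So x ≡ 12·8 = 96 ≡ 11 (mod 17).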